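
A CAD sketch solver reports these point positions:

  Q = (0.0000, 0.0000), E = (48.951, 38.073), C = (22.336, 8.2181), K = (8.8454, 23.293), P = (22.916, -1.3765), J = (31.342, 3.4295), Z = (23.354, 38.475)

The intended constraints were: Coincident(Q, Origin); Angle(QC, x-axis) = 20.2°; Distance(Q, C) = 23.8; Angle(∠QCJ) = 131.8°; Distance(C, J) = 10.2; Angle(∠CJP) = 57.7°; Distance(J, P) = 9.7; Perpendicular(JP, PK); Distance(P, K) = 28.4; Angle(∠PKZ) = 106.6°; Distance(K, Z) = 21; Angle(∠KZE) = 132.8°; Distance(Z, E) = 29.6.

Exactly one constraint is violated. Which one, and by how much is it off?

Distance(Z, E) = 29.6 — off by 4.00.

Q = (0.00, 0.00) ✓; QC at 20.20° ✓; |QC| = 23.80 ✓; ∠QCJ = 131.8° ✓; |CJ| = 10.20 ✓; ∠CJP = 57.70° ✓; |JP| = 9.700 ✓; ∠(JP, PK) = 90.00° ✓; |PK| = 28.40 ✓; ∠PKZ = 106.6° ✓; |KZ| = 21.00 ✓; ∠KZE = 132.8° ✓; |ZE| = 25.60 ✗.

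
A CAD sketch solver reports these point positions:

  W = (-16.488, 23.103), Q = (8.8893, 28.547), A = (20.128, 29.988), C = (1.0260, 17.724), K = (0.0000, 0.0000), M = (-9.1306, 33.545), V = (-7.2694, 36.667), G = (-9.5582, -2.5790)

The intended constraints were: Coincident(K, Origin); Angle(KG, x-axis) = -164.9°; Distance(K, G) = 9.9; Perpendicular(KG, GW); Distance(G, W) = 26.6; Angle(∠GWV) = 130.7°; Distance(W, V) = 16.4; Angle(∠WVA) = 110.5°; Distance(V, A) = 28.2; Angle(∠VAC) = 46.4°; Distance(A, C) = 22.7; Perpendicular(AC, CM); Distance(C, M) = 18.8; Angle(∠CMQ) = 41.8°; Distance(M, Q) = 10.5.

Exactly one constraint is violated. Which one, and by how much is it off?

Distance(M, Q) = 10.5 — off by 8.20.

K = (0.00, 0.00) ✓; KG at -164.9° ✓; |KG| = 9.900 ✓; ∠(KG, GW) = 90.00° ✓; |GW| = 26.60 ✓; ∠GWV = 130.7° ✓; |WV| = 16.40 ✓; ∠WVA = 110.5° ✓; |VA| = 28.20 ✓; ∠VAC = 46.40° ✓; |AC| = 22.70 ✓; ∠(AC, CM) = 90.00° ✓; |CM| = 18.80 ✓; ∠CMQ = 41.80° ✓; |MQ| = 18.70 ✗.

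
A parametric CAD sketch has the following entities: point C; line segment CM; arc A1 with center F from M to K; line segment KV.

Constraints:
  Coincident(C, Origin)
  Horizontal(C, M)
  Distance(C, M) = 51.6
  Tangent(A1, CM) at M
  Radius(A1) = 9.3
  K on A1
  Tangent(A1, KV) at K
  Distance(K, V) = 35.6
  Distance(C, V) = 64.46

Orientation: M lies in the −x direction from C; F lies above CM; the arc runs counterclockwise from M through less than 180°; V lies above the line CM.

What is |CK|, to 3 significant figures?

43.5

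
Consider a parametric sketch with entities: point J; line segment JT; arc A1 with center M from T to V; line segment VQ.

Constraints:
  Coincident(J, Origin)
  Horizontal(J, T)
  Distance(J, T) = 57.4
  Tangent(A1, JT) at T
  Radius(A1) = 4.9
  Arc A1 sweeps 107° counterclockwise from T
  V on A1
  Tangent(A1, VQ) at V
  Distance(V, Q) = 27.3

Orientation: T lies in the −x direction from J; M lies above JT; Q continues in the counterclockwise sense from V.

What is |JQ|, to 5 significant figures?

68.821

J is at the origin; J and T share the same y with |JT| = 57.4 and T on the −x side, so T = (-57.400, 0.0000). The tangent condition forces MT to be normal to JT, so M = T + (0, 4.9) = (-57.400, 4.9000). On A1, T sits at bearing -90° from M; a 107° counterclockwise sweep puts V at bearing 17°, so V = M + 4.9·(cos 17°, sin 17°) = (-52.714, 6.3326). A1 meets VQ tangentially, so MV is at right angles to VQ, so VQ runs along (−sin 17°, cos 17°); with |VQ| = 27.3, Q = (-60.696, 32.440). Then |JQ| = |Q − J| = 68.821.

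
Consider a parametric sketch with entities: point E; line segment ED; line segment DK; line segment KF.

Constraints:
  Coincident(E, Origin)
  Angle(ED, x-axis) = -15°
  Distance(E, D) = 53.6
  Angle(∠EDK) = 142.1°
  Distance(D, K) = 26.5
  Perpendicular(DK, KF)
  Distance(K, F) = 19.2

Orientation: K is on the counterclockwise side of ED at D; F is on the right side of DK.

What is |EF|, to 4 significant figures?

86.31

E is at the origin; ED runs at -15.0° with length 53.6, so D = 53.6·(cos -15.0°, sin -15.0°) = (51.77, -13.87). ∠EDK = 142.1°, so DK runs at -15.0° + (180° − 142.1°) = 22.90° from the x-axis; with |DK| = 26.5, K = D + 26.5·(cos 22.90°, sin 22.90°) = (76.19, -3.561). DK ⟂ KF; with |KF| = 19.2 on the right of DK, F = K + 19.2·(0.3891, -0.9212) = (83.66, -21.25). Then |EF| = |F − E| = 86.31.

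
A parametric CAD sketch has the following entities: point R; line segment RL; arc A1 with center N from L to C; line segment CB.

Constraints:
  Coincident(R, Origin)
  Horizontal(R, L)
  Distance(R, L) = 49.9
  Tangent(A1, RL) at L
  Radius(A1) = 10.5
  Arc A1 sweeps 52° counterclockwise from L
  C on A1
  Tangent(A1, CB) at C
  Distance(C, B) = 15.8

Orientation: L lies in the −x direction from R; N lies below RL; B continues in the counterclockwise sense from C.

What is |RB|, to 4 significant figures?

69.87

R is at the origin; R and L share the same y with |RL| = 49.9 and L on the −x side, so L = (-49.90, 0.000). A1 meets RL tangentially, so NL is at right angles to RL, so N = L + (0, -10.5) = (-49.90, -10.50). On A1, L sits at bearing 90° from N; a 52° counterclockwise sweep puts C at bearing 142°, so C = N + 10.5·(cos 142°, sin 142°) = (-58.17, -4.036). Since A1 is tangent to CB there, NC ⟂ CB, so CB runs along (−sin 142°, cos 142°); with |CB| = 15.8, B = (-67.90, -16.49). Then |RB| = |B − R| = 69.87.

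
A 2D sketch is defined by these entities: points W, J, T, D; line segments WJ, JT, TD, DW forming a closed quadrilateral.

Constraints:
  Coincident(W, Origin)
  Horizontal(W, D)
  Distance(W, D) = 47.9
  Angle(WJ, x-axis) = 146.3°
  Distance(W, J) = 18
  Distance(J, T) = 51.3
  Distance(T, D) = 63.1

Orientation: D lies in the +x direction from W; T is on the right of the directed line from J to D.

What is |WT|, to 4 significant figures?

39.49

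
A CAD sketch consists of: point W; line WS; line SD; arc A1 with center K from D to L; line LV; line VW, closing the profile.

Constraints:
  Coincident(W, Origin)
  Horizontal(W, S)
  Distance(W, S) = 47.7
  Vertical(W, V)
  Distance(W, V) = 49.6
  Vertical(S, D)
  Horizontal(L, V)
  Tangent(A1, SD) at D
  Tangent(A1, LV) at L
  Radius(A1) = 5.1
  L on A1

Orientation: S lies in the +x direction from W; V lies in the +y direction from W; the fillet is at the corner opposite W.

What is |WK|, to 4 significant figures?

61.60

W is at the origin; W and S share the same y with |WS| = 47.7 and S on the +x side, so S = (47.70, 0.000). WV is vertical with |WV| = 49.6 and V on the +y side, so V = (0.000, 49.60). The virtual corner opposite W is at (47.70, 49.60). The tangent condition forces KD to be normal to SD and A1 meets LV tangentially, so KL is at right angles to LV, with radius 5.1, so the center K sits 5.1 in from both sides at K = (42.60, 44.50). Then |WK| = |K − W| = 61.60.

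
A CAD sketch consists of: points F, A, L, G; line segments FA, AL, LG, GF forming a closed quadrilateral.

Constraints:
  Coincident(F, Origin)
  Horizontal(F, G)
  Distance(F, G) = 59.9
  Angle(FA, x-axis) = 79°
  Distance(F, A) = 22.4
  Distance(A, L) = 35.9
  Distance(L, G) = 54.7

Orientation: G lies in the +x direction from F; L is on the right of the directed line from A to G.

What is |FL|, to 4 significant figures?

15.47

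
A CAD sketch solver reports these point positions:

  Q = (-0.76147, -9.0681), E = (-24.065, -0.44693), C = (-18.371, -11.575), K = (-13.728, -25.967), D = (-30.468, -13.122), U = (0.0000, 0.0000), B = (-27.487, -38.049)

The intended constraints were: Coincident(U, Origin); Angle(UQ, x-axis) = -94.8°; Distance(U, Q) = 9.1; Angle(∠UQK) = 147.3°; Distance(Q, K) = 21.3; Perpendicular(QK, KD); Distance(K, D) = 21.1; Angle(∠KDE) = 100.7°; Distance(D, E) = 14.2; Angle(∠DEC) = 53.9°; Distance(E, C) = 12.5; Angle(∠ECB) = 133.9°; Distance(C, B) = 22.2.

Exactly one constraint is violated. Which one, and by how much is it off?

Distance(C, B) = 22.2 — off by 5.80.

U = (0.00, 0.00) ✓; UQ at -94.80° ✓; |UQ| = 9.100 ✓; ∠UQK = 147.3° ✓; |QK| = 21.30 ✓; ∠(QK, KD) = 90.00° ✓; |KD| = 21.10 ✓; ∠KDE = 100.7° ✓; |DE| = 14.20 ✓; ∠DEC = 53.90° ✓; |EC| = 12.50 ✓; ∠ECB = 133.9° ✓; |CB| = 28.00 ✗.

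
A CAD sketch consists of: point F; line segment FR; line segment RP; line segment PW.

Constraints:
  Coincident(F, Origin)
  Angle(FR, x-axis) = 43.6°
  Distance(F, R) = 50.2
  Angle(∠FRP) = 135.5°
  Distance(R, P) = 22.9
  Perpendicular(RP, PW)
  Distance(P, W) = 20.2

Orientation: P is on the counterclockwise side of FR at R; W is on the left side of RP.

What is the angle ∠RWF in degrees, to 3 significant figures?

55.7°

∠FRP = 135.5°, so RP runs at 43.6° + (180° − 135.5°) = 88.1° from the x-axis; with |RP| = 22.9, P = R + 22.9·(cos 88.1°, sin 88.1°) = (37.1, 57.5). RP ⟂ PW; with |PW| = 20.2 on the left of RP, W = P + 20.2·(-0.999, 0.0332) = (16.9, 58.2). Then cos ∠RWF = WR·WF / (|WR||WF|), giving 55.7°.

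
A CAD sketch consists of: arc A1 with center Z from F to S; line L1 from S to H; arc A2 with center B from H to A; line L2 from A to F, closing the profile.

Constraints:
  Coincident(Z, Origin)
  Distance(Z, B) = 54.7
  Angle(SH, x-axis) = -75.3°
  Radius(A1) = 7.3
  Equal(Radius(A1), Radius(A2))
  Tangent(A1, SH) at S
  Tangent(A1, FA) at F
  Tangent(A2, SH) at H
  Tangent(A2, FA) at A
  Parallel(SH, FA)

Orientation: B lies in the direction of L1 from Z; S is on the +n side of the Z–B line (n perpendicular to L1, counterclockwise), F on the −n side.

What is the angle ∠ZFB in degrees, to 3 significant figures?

82.4°

Z is at the origin and B lies 54.7 along u from Z, so B = 54.7·u = (13.9, -52.9). Tangency of A1 to both parallel lines with radius 7.3 puts S and F at Z ± 7.3·n: S = (7.06, 1.85), F = (-7.06, -1.85). Then cos ∠ZFB = FZ·FB / (|FZ||FB|), giving 82.4°.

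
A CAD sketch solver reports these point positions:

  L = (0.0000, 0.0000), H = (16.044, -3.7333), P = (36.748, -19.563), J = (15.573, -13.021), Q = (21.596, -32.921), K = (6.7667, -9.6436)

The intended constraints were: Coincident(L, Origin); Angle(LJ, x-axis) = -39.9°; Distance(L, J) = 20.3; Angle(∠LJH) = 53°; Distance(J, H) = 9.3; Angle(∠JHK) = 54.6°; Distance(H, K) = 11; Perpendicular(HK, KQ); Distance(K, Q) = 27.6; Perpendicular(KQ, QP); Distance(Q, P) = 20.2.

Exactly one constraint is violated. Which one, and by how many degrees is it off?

Perpendicular(KQ, QP) — off by 8.90°.

L = (0.00, 0.00) ✓; LJ at -39.90° ✓; |LJ| = 20.30 ✓; ∠LJH = 53.00° ✓; |JH| = 9.300 ✓; ∠JHK = 54.60° ✓; |HK| = 11.00 ✓; ∠(HK, KQ) = 90.00° ✓; |KQ| = 27.60 ✓; ∠(KQ, QP) = 98.90° ✗; |QP| = 20.20 ✓.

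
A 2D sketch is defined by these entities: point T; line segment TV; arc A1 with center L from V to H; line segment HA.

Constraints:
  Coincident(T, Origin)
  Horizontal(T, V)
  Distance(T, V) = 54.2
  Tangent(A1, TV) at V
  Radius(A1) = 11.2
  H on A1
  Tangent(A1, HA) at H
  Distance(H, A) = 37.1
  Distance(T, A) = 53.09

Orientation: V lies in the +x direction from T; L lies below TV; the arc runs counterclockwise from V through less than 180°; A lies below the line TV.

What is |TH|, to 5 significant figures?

44.256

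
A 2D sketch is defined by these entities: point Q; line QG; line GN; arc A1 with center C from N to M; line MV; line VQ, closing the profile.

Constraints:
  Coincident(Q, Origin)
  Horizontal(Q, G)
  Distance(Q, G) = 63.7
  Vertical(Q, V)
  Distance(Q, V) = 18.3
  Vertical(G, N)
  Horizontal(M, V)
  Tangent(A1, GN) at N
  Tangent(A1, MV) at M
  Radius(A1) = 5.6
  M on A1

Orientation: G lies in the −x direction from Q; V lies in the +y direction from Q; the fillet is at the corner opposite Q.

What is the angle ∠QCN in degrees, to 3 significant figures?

168°

Q is at the origin; Q and G share the same y with |QG| = 63.7 and G on the −x side, so G = (-63.7, 0.00). QV is vertical with |QV| = 18.3 and V on the +y side, so V = (0.00, 18.3). The virtual corner opposite Q is at (-63.7, 18.3). Since A1 is tangent to GN there, CN ⟂ GN and the tangent condition forces CM to be normal to MV, with radius 5.6, so the center C sits 5.6 in from both sides at C = (-58.1, 12.7). That places the tangent points at N = (-63.7, 12.7) on GN and M = (-58.1, 18.3) on MV. Then cos ∠QCN = CQ·CN / (|CQ||CN|), giving 168°.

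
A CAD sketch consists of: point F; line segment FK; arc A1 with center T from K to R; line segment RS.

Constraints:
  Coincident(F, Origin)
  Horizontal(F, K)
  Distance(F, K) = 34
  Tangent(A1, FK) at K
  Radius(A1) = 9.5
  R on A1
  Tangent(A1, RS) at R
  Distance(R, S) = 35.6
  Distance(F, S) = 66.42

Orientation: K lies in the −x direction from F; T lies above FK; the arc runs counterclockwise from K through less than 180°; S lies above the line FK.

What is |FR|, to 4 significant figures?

31.47

Checks: |TK| = 9.500 ✓; |TR| = 9.500 ✓; ∠(TR, RS) = 90.00° ✓; |RS| = 35.60 ✓; |FS| = 66.42 ✓.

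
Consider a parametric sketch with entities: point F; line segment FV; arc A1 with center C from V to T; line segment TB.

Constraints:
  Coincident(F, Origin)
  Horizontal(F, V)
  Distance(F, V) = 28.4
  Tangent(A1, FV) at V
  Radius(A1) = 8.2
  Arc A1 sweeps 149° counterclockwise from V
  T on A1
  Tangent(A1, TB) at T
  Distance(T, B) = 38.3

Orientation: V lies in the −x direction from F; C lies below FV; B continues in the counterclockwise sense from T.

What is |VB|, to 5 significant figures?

45.168

F is at the origin; FV is horizontal with |FV| = 28.4 and V on the −x side, so V = (-28.400, 0.0000). Since A1 is tangent to FV there, CV ⟂ FV, so C = V + (0, -8.2) = (-28.400, -8.2000). On A1, V sits at bearing 90° from C; a 149° counterclockwise sweep puts T at bearing 239°, so T = C + 8.2·(cos 239°, sin 239°) = (-32.623, -15.229). The tangent condition forces CT to be normal to TB, so TB runs along (−sin 239°, cos 239°); with |TB| = 38.3, B = (0.20620, -34.955). Then |VB| = |B − V| = 45.168.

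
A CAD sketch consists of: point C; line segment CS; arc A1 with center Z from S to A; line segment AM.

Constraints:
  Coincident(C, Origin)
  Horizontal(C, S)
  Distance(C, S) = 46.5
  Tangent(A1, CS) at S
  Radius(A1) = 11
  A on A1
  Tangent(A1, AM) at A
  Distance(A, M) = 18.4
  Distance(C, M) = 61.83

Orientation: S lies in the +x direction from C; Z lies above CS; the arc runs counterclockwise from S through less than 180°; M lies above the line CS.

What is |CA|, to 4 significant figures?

58.78

C is at the origin; C and S share the same y with |CS| = 46.5 and S on the +x side, so S = (46.50, 0.000). Tangency of A1 to CS means the radius ZS is perpendicular to CS, so Z = S + (0, 11) = (46.50, 11.00). Since ZA ⟂ AM (tangency), |ZM| = √(11.0² + 18.4²) = 21.44 regardless of where A sits on A1. So M lies on both circle(C, 61.83) and circle(Z, 21.44); the above-CS intersection is M = (53.31, 31.33). A is the foot of the tangent from M: A = (57.24, 13.36).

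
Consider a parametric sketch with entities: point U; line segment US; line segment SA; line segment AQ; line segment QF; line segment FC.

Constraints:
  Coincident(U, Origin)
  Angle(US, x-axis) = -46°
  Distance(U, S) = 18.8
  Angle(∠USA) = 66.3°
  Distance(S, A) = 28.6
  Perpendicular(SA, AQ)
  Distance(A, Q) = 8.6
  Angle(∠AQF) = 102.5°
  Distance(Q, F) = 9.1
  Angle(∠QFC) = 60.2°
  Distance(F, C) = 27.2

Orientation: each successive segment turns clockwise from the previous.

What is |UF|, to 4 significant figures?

13.86

The perpendicularity gives AQ at right angles to SA, so AQ runs at 110.3°; with |AQ| = 8.6, Q = (-16.75, -15.38). ∠AQF = 102.5° gives QF at 32.80° from the x-axis; with |QF| = 9.1, F = (-9.099, -10.45). Then |UF| = |F − U| = 13.86.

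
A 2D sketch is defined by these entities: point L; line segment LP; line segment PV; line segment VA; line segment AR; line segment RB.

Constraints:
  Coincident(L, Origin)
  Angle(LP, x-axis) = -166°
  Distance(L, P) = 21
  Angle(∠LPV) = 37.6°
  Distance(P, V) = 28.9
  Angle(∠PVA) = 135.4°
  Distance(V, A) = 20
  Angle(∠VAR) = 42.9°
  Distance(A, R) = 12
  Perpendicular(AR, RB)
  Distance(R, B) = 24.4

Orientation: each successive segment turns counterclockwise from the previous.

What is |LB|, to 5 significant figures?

28.017

L is at the origin; LP runs at -166.0° with length 21.0, so P = (-20.376, -5.0804). ∠LPV = 37.6° gives PV at -23.600° from the x-axis; with |PV| = 28.9, V = (6.1067, -16.650). ∠PVA = 135.4° gives VA at 21.000° from the x-axis; with |VA| = 20.0, A = (24.778, -9.4831). ∠VAR = 42.9° gives AR at 158.10° from the x-axis; with |AR| = 12.0, R = (13.644, -5.0072). AR ⟂ RB, so RB runs at -111.90°; with |RB| = 24.4, B = (4.5433, -27.646). Then |LB| = |B − L| = 28.017.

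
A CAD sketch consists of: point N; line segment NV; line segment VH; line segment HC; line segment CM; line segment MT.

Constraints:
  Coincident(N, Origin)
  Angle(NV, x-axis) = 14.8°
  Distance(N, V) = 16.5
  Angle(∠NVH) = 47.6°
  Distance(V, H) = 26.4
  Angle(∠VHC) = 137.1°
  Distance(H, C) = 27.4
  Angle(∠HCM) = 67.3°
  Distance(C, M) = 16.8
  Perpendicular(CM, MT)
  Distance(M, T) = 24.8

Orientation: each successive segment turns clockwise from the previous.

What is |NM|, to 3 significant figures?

24.1

∠VHC = 137.1° gives HC at -160° from the x-axis; with |HC| = 27.4, C = (-22.1, -28.3). ∠HCM = 67.3° gives CM at 86.8° from the x-axis; with |CM| = 16.8, M = (-21.2, -11.6). Then |NM| = |M − N| = 24.1.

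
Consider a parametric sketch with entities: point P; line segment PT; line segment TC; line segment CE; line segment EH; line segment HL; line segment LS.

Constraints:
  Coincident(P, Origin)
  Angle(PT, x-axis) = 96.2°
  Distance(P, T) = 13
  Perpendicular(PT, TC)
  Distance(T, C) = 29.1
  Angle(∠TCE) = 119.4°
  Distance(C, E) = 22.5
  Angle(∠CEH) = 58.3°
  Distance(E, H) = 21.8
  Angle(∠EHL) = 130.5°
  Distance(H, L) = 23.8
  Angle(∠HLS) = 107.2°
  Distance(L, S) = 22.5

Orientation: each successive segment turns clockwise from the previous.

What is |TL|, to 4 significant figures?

3.645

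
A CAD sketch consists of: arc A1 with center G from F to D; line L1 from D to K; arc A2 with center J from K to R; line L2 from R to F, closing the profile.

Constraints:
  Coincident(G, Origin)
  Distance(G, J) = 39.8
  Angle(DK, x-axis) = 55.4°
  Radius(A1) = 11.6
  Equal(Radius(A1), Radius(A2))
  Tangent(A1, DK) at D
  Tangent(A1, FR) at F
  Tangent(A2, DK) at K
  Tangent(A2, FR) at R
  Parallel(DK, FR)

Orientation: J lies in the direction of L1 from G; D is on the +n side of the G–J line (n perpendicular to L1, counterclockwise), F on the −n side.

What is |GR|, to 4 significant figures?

41.46

The slot axis is L1's direction at 55.4°, so u = (cos 55.4°, sin 55.4°) = (0.5678, 0.8231) and n = (−sin 55.4°, cos 55.4°) = (-0.8231, 0.5678). G is at the origin and J lies 39.8 along u from G, so J = 39.8·u = (22.60, 32.76). Tangency of A1 to both parallel lines with radius 11.6 puts D and F at G ± 11.6·n: D = (-9.548, 6.587), F = (9.548, -6.587). Equal radii place K and R the same way about J: K = J + 11.6·n = (13.05, 39.35), R = J − 11.6·n = (32.15, 26.17). Then |GR| = |R − G| = 41.46.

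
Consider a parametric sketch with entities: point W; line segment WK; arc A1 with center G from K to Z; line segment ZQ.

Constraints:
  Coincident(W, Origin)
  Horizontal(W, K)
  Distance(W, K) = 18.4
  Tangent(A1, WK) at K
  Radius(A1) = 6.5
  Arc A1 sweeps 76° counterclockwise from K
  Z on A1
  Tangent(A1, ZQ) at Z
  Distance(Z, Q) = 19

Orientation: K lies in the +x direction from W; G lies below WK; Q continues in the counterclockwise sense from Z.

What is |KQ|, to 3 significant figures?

25.8

W is at the origin; W and K share the same y with |WK| = 18.4 and K on the +x side, so K = (18.4, 0.00). Tangency of A1 to WK means the radius GK is perpendicular to WK, so G = K + (0, -6.5) = (18.4, -6.50). On A1, K sits at bearing 90° from G; a 76° counterclockwise sweep puts Z at bearing 166°, so Z = G + 6.5·(cos 166°, sin 166°) = (12.1, -4.93). Tangency of A1 to ZQ means the radius GZ is perpendicular to ZQ, so ZQ runs along (−sin 166°, cos 166°); with |ZQ| = 19.0, Q = (7.50, -23.4). Then |KQ| = |Q − K| = 25.8.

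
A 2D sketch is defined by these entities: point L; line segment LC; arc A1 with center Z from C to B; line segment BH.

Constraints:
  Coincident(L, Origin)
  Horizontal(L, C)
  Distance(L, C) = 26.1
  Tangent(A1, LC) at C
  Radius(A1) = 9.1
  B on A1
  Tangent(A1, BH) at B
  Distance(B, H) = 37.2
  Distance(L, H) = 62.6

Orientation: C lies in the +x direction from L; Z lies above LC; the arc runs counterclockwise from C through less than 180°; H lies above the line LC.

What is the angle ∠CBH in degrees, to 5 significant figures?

144.96°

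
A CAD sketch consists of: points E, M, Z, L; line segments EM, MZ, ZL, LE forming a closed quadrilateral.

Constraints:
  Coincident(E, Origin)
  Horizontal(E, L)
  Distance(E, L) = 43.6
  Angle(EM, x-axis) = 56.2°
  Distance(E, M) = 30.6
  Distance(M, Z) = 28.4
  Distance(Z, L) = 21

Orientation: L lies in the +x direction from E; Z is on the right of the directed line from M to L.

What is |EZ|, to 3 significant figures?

22.9

Checks: |MZ| = 28.40 ✓; |ZL| = 21.00 ✓.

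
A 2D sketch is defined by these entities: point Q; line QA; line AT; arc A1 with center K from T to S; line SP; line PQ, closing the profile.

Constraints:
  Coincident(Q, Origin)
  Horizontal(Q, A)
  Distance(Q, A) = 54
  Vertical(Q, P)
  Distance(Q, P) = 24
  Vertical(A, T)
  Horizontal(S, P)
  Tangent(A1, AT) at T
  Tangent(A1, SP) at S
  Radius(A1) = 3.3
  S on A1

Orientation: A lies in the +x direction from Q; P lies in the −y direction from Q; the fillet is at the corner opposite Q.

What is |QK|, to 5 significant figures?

54.763

Q and P share the same x with |QP| = 24.0 and P on the −y side, so P = (0.0000, -24.000). The virtual corner opposite Q is at (54.000, -24.000). A1 meets AT tangentially, so KT is at right angles to AT and the tangent condition forces KS to be normal to SP, with radius 3.3, so the center K sits 3.3 in from both sides at K = (50.700, -20.700). Then |QK| = |K − Q| = 54.763.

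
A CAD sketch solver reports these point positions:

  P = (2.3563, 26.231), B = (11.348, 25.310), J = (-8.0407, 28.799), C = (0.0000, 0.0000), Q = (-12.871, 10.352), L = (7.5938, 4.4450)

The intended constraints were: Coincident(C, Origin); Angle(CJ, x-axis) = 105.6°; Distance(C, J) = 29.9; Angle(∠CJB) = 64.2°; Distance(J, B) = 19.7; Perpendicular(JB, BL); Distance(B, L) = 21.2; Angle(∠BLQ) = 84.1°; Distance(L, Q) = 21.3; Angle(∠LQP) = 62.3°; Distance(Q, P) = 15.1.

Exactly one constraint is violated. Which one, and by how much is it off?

Distance(Q, P) = 15.1 — off by 6.90.

C = (0.00, 0.00) ✓; CJ at 105.6° ✓; |CJ| = 29.90 ✓; ∠CJB = 64.20° ✓; |JB| = 19.70 ✓; ∠(JB, BL) = 90.00° ✓; |BL| = 21.20 ✓; ∠BLQ = 84.10° ✓; |LQ| = 21.30 ✓; ∠LQP = 62.30° ✓; |QP| = 22.00 ✗.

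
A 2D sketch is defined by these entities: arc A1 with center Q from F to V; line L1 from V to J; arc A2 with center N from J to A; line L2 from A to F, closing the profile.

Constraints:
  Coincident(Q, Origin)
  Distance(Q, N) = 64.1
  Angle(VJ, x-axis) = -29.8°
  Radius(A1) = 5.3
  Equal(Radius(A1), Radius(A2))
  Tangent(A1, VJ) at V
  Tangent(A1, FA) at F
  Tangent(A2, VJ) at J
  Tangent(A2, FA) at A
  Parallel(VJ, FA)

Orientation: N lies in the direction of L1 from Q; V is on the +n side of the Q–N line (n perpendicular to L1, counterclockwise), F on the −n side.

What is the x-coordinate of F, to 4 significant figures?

-2.634

The slot axis is L1's direction at -29.8°, so u = (cos -29.8°, sin -29.8°) = (0.8678, -0.4970) and n = (−sin -29.8°, cos -29.8°) = (0.4970, 0.8678). Q is at the origin and N lies 64.1 along u from Q, so N = 64.1·u = (55.62, -31.86). Tangency of A1 to both parallel lines with radius 5.3 puts V and F at Q ± 5.3·n: V = (2.634, 4.599), F = (-2.634, -4.599). So F.x = -2.634.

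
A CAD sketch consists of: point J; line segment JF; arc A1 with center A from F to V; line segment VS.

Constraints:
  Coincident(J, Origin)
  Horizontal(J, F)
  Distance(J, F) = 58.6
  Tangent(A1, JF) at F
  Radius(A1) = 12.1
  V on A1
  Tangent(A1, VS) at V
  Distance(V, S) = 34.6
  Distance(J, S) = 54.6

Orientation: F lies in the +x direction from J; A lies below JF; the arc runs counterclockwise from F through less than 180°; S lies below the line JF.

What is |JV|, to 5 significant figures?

47.850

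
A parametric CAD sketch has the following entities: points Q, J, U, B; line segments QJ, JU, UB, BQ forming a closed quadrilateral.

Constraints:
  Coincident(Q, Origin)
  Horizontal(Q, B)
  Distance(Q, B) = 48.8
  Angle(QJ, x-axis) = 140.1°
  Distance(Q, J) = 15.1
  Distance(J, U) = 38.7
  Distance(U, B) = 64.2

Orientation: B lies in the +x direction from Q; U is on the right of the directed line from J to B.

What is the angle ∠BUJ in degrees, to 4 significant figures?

67.78°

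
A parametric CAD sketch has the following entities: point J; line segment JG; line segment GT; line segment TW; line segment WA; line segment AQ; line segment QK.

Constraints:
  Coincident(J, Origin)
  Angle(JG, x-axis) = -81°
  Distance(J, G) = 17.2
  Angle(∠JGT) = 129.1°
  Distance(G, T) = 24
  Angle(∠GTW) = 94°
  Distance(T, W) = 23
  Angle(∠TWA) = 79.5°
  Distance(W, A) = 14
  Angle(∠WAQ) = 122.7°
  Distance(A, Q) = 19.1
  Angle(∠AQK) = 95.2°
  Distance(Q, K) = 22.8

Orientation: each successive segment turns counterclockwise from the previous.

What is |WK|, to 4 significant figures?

30.74

J is at the origin; JG runs at -81.0° with length 17.2, so G = (2.691, -16.99). ∠JGT = 129.1° gives GT at -30.10° from the x-axis; with |GT| = 24.0, T = (23.45, -29.02). ∠GTW = 94.0° gives TW at 55.90° from the x-axis; with |TW| = 23.0, W = (36.35, -9.979). ∠TWA = 79.5° gives WA at 156.4° from the x-axis; with |WA| = 14.0, A = (23.52, -4.374). ∠WAQ = 122.7° gives AQ at -146.3° from the x-axis; with |AQ| = 19.1, Q = (7.630, -14.97). ∠AQK = 95.2° gives QK at -61.50° from the x-axis; with |QK| = 22.8, K = (18.51, -35.01). Then |WK| = |K − W| = 30.74.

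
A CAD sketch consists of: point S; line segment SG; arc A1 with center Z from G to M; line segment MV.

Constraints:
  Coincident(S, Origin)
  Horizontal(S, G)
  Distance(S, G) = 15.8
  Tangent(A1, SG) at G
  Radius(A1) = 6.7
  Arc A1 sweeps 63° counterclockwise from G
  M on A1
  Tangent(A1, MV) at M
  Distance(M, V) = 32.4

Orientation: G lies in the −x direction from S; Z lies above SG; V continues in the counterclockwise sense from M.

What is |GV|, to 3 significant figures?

38.5

S is at the origin; S and G share the same y with |SG| = 15.8 and G on the −x side, so G = (-15.8, 0.00). A1 meets SG tangentially, so ZG is at right angles to SG, so Z = G + (0, 6.7) = (-15.8, 6.70). On A1, G sits at bearing -90° from Z; a 63° counterclockwise sweep puts M at bearing -27°, so M = Z + 6.7·(cos -27°, sin -27°) = (-9.83, 3.66). A1 meets MV tangentially, so ZM is at right angles to MV, so MV runs along (−sin -27°, cos -27°); with |MV| = 32.4, V = (4.88, 32.5). Then |GV| = |V − G| = 38.5.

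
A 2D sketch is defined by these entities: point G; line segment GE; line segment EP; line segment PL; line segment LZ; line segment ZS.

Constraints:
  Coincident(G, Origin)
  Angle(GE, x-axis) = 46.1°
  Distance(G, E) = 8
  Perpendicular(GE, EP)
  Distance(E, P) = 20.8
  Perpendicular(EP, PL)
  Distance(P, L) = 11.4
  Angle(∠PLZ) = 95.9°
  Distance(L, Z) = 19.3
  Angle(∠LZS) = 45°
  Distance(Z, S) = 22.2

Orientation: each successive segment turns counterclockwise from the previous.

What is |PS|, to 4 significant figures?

6.464

∠PLZ = 95.9° gives LZ at -49.80° from the x-axis; with |LZ| = 19.3, Z = (-4.888, -2.768). ∠LZS = 45.0° gives ZS at 85.20° from the x-axis; with |ZS| = 22.2, S = (-3.030, 19.35). Then |PS| = |S − P| = 6.464.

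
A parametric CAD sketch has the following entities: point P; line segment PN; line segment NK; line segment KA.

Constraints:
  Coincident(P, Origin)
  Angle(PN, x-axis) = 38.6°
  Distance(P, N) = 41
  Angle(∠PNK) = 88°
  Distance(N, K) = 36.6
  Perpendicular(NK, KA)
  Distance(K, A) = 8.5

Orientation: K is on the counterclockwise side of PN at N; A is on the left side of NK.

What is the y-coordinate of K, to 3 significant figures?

53.4

P is at the origin; PN runs at 38.6° with length 41.0, so N = 41.0·(cos 38.6°, sin 38.6°) = (32.0, 25.6). ∠PNK = 88.0°, so NK runs at 38.6° + (180° − 88.0°) = 131° from the x-axis; with |NK| = 36.6, K = N + 36.6·(cos 131°, sin 131°) = (8.22, 53.4). So K.y = 53.4.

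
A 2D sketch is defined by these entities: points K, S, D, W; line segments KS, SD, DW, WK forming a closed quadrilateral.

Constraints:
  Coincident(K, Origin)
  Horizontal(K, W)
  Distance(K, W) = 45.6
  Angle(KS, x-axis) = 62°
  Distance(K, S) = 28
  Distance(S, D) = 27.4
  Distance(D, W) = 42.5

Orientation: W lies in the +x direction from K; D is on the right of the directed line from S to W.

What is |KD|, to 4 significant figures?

3.202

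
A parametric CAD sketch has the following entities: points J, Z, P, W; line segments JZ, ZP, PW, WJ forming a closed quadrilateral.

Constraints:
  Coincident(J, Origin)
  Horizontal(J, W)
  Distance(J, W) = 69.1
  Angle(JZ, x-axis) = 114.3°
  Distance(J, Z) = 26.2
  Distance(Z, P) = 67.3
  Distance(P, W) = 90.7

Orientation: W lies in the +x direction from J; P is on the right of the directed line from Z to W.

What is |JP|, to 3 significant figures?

44.7

J is at the origin; JW is horizontal with |JW| = 69.1 and W in +x, so W = (69.1, 0). JZ runs at 114.3° with |JZ| = 26.2, so Z = (-10.8, 23.9). P is determined by |ZP| = 67.3 and |PW| = 90.7 together: it lies at the intersection of circle(Z, 67.3) and circle(W, 90.7). With |ZW| = 83.4, the foot of the radical line on ZW is 19.5 from Z and the perpendicular offset is √(67.3² − 19.5²) = 64.4. Taking the right-of-ZW solution: P = (-10.5, -43.4).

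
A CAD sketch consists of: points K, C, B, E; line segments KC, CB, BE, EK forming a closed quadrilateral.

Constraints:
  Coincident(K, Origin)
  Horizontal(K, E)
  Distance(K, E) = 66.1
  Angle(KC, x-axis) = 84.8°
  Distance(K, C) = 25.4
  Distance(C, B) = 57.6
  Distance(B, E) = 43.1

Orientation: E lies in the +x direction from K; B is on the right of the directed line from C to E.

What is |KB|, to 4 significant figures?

39.53

Checks: |CB| = 57.60 ✓; |BE| = 43.10 ✓.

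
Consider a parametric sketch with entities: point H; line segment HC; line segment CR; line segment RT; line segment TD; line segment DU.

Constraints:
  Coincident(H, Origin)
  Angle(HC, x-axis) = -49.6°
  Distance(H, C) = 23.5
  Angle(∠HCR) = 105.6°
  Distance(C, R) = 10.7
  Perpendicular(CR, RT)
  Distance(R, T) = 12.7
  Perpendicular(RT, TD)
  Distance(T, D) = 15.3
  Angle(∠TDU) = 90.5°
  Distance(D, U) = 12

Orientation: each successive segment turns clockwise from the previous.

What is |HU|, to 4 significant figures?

21.99

H is at the origin; HC runs at -49.6° with length 23.5, so C = (15.23, -17.90). ∠HCR = 105.6° gives CR at -124.0° from the x-axis; with |CR| = 10.7, R = (9.247, -26.77). CR is perpendicular to RT, so RT runs at 146.0°; with |RT| = 12.7, T = (-1.281, -19.67). RT is perpendicular to TD, so TD runs at 56.00°; with |TD| = 15.3, D = (7.274, -6.981). ∠TDU = 90.5° gives DU at -33.50° from the x-axis; with |DU| = 12.0, U = (17.28, -13.60). Then |HU| = |U − H| = 21.99.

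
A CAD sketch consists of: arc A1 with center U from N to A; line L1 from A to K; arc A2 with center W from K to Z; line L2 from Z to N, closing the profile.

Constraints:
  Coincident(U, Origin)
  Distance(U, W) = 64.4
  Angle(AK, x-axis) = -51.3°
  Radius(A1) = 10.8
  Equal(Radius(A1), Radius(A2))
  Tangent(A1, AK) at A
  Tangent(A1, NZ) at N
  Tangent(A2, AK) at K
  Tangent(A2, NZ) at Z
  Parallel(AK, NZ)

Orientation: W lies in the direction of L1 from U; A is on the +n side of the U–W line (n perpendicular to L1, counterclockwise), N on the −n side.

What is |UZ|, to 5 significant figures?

65.299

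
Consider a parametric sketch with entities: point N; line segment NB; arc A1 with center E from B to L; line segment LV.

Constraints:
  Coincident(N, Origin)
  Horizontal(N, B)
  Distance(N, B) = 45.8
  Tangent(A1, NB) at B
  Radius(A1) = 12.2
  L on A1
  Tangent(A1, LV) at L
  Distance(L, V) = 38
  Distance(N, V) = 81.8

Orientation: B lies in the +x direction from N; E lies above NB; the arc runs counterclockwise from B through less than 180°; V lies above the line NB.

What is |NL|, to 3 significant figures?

58.2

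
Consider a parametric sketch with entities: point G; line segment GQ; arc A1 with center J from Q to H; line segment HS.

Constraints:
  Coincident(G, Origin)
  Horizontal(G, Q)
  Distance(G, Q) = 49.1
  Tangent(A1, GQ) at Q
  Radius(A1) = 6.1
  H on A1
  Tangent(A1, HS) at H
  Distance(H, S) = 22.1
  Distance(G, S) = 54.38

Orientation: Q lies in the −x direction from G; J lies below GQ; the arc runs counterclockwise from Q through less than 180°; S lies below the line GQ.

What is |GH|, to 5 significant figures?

55.371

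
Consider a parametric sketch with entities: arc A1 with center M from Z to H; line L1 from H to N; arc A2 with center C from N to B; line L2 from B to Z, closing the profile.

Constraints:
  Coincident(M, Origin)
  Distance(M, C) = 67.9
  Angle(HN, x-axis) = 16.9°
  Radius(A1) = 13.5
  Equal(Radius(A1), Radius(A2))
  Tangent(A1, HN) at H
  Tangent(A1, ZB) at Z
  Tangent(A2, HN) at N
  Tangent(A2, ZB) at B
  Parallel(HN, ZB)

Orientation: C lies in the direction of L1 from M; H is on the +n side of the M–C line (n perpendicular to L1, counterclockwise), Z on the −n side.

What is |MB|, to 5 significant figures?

69.229

Tangency of A1 to both parallel lines with radius 13.5 puts H and Z at M ± 13.5·n: H = (-3.9245, 12.917), Z = (3.9245, -12.917). Equal radii place N and B the same way about C: N = C + 13.5·n = (61.043, 32.656), B = C − 13.5·n = (68.892, 6.8217). Then |MB| = |B − M| = 69.229.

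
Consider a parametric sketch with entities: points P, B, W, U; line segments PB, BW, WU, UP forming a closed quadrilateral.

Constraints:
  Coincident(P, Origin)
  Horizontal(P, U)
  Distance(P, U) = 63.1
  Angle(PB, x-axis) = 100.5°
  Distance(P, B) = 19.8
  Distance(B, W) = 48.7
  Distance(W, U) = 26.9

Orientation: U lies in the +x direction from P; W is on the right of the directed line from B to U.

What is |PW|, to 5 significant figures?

37.852

P is at the origin; PU is horizontal with |PU| = 63.1 and U in +x, so U = (63.1, 0). PB runs at 100.5° with |PB| = 19.8, so B = (-3.6083, 19.468). W is determined by |BW| = 48.7 and |WU| = 26.9 together: it lies at the intersection of circle(B, 48.7) and circle(U, 26.9). With |BU| = 69.491, the foot of the radical line on BU is 46.604 from B and the perpendicular offset is √(48.7² − 46.604²) = 14.134. Taking the right-of-BU solution: W = (37.169, -7.1563).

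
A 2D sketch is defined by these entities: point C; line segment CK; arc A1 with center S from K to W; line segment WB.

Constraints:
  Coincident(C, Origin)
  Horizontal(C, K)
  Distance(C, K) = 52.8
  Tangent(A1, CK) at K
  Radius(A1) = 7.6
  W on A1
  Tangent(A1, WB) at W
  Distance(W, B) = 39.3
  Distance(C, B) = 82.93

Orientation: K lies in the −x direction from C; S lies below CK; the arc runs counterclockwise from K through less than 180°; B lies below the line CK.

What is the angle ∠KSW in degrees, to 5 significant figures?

74.462°

Checks: |SW| = 7.600 ✓; ∠(SW, WB) = 90.00° ✓; |WB| = 39.30 ✓; |CB| = 82.93 ✓.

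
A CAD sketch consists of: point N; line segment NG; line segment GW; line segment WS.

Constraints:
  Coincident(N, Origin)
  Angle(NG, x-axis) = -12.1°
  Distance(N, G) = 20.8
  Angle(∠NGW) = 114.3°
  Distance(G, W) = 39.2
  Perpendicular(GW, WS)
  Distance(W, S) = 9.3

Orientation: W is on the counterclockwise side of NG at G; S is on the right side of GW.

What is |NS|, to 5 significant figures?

55.493

N is at the origin; NG runs at -12.1° with length 20.8, so G = 20.8·(cos -12.1°, sin -12.1°) = (20.338, -4.3601). ∠NGW = 114.3°, so GW runs at -12.1° + (180° − 114.3°) = 53.600° from the x-axis; with |GW| = 39.2, W = G + 39.2·(cos 53.600°, sin 53.600°) = (43.600, 27.192). GW is perpendicular to WS; with |WS| = 9.3 on the right of GW, S = W + 9.3·(0.80489, -0.59342) = (51.085, 21.673). Then |NS| = |S − N| = 55.493.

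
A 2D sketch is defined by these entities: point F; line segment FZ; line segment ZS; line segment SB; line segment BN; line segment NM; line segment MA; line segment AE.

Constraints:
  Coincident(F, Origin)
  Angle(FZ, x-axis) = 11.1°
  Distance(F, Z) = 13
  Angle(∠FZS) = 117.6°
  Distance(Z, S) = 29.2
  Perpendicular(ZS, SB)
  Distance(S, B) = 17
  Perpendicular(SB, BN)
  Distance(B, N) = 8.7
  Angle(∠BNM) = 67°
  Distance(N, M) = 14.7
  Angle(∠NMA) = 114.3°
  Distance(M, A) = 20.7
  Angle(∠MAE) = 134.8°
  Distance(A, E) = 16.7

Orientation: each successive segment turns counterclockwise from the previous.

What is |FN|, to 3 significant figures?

27.1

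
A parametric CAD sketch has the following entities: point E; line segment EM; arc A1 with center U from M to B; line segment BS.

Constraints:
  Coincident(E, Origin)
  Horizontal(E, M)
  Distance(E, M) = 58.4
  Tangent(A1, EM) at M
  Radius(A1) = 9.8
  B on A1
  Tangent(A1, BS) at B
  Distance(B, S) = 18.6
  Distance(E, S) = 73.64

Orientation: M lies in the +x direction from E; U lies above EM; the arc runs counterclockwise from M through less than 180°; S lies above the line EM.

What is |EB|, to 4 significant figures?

68.92

Checks: |UB| = 9.800 ✓; ∠(UB, BS) = 90.00° ✓; |BS| = 18.60 ✓; |ES| = 73.64 ✓.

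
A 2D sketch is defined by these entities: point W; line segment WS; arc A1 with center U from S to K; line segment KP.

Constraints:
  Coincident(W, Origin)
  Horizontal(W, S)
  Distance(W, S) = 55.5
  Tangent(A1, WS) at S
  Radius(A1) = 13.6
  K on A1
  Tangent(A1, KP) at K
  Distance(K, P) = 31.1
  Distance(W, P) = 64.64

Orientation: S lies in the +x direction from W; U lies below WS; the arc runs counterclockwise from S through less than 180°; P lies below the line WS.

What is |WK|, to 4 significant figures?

44.61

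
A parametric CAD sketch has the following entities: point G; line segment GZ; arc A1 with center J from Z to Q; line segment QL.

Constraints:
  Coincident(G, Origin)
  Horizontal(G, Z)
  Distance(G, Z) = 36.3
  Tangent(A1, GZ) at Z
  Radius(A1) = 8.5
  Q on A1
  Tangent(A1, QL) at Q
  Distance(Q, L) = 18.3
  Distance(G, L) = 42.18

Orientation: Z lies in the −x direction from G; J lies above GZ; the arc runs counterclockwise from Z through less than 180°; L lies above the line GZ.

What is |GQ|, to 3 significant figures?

29.7

G is at the origin; G and Z share the same y with |GZ| = 36.3 and Z on the −x side, so Z = (-36.3, 0.00). Since A1 is tangent to GZ there, JZ ⟂ GZ, so J = Z + (0, 8.5) = (-36.3, 8.50). Since JQ ⟂ QL (tangency), |JL| = √(8.5² + 18.3²) = 20.2 regardless of where Q sits on A1. So L lies on both circle(G, 42.18) and circle(J, 20.2); the above-GZ intersection is L = (-31.5, 28.1). Q is the foot of the tangent from L: Q = (-28.0, 10.1).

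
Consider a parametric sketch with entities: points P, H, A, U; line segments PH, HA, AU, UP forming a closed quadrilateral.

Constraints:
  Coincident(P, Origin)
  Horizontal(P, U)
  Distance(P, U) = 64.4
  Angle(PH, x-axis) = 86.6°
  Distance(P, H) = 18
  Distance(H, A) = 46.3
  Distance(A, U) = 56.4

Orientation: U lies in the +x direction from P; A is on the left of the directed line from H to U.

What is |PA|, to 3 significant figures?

60.4

P is at the origin; PU is horizontal with |PU| = 64.4 and U in +x, so U = (64.4, 0). PH runs at 86.6° with |PH| = 18.0, so H = (1.07, 18.0). A is determined by |HA| = 46.3 and |AU| = 56.4 together: it lies at the intersection of circle(H, 46.3) and circle(U, 56.4). With |HU| = 65.8, the foot of the radical line on HU is 25.0 from H and the perpendicular offset is √(46.3² − 25.0²) = 38.9. Taking the left-of-HU solution: A = (35.8, 48.6).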